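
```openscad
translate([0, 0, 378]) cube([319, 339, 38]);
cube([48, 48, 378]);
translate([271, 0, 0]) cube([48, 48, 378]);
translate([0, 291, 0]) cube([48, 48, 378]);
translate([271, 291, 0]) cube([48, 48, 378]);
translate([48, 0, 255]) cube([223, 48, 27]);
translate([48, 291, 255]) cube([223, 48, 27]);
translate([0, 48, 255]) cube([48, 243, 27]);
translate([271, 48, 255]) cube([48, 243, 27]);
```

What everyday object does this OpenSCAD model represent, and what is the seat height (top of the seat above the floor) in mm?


A stool. The seat height is 416 mm.

A 319×339×38 slab at z = 378 on four corner posts — a stool. The seat top is 378 + 38 = 416 mm.


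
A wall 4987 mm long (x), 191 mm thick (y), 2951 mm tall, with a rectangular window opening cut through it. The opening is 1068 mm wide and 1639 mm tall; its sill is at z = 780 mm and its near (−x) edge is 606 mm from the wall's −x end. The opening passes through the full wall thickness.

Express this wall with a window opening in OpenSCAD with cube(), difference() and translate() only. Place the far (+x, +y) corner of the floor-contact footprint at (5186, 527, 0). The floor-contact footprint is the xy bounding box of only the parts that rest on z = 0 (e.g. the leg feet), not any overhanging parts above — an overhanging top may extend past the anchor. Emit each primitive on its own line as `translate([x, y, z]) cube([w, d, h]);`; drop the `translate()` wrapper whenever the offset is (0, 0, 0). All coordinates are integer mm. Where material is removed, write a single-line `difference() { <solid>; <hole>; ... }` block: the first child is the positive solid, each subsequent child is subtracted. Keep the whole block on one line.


difference() { translate([199, 336, 0]) cube([4987, 191, 2951]); translate([805, 336, 780]) cube([1068, 191, 1639]); }


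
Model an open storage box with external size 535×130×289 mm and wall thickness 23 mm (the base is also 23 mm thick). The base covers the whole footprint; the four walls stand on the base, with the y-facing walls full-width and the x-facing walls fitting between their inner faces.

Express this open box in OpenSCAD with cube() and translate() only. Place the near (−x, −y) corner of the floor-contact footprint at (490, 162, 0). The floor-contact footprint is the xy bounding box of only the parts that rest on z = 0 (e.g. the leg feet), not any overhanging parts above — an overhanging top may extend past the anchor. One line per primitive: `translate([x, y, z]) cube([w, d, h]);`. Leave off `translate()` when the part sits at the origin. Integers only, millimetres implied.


translate([490, 162, 0]) cube([535, 130, 23]);
translate([490, 162, 23]) cube([535, 23, 266]);
translate([490, 269, 23]) cube([535, 23, 266]);
translate([490, 185, 23]) cube([23, 84, 266]);
translate([1002, 185, 23]) cube([23, 84, 266]);


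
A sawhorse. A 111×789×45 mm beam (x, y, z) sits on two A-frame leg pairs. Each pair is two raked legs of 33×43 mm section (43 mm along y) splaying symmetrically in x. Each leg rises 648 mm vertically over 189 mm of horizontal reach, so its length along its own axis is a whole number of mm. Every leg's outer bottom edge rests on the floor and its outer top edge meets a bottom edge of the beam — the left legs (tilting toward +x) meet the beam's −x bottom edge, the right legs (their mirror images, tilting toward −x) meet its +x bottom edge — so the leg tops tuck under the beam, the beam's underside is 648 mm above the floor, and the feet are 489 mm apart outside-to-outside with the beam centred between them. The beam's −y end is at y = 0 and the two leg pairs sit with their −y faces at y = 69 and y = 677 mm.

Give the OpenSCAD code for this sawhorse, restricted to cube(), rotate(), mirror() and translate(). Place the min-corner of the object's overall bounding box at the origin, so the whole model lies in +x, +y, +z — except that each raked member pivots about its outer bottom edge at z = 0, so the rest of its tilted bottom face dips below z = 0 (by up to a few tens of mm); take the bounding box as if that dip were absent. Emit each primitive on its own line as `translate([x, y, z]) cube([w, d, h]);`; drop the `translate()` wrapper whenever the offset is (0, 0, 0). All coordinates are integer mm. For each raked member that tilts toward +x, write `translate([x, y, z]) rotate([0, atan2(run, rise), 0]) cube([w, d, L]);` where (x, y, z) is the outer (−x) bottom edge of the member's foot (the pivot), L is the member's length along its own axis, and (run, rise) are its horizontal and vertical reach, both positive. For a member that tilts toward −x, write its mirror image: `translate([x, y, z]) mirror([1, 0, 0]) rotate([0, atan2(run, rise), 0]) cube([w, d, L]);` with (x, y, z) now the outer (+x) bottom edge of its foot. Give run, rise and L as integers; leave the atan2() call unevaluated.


translate([189, 0, 648]) cube([111, 789, 45]);
translate([0, 69, 0]) rotate([0, atan2(189, 648), 0]) cube([33, 43, 675]);
translate([489, 69, 0]) mirror([1, 0, 0]) rotate([0, atan2(189, 648), 0]) cube([33, 43, 675]);
translate([0, 677, 0]) rotate([0, atan2(189, 648), 0]) cube([33, 43, 675]);
translate([489, 677, 0]) mirror([1, 0, 0]) rotate([0, atan2(189, 648), 0]) cube([33, 43, 675]);


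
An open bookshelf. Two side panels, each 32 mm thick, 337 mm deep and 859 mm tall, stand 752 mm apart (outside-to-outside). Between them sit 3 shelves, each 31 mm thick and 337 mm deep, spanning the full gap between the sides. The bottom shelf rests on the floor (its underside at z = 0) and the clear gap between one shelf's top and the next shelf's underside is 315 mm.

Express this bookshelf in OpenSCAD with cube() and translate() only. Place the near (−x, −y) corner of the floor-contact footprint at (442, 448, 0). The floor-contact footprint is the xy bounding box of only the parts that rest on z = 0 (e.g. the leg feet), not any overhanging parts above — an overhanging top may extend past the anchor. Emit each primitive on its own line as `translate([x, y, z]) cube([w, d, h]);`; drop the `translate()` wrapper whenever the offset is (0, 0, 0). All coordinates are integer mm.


translate([442, 448, 0]) cube([32, 337, 859]);
translate([1162, 448, 0]) cube([32, 337, 859]);
translate([474, 448, 0]) cube([688, 337, 31]);
translate([474, 448, 346]) cube([688, 337, 31]);
translate([474, 448, 692]) cube([688, 337, 31]);


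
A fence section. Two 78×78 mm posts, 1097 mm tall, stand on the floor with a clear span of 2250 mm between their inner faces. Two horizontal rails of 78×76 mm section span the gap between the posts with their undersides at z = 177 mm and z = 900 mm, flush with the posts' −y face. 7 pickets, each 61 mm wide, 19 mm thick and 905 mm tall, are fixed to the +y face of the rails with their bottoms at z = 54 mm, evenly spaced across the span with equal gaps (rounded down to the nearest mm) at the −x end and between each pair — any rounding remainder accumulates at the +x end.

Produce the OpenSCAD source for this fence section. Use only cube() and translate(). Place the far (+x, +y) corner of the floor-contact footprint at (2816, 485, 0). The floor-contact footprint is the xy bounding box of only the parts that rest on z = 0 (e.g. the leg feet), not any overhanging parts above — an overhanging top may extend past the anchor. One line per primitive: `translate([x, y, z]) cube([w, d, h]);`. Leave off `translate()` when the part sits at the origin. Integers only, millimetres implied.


translate([410, 407, 0]) cube([78, 78, 1097]);
translate([2738, 407, 0]) cube([78, 78, 1097]);
translate([488, 407, 177]) cube([2250, 78, 76]);
translate([488, 407, 900]) cube([2250, 78, 76]);
translate([715, 485, 54]) cube([61, 19, 905]);
translate([1003, 485, 54]) cube([61, 19, 905]);
translate([1291, 485, 54]) cube([61, 19, 905]);
translate([1579, 485, 54]) cube([61, 19, 905]);
translate([1867, 485, 54]) cube([61, 19, 905]);
translate([2155, 485, 54]) cube([61, 19, 905]);
translate([2443, 485, 54]) cube([61, 19, 905]);


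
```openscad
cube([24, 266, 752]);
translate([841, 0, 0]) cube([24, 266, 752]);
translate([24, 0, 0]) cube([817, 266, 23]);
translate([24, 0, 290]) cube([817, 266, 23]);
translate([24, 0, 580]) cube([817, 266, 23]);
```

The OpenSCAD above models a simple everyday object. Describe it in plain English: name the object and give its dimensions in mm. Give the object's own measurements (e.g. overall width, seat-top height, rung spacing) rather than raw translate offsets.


An open bookshelf. Two side panels, each 24 mm thick, 266 mm deep and 752 mm tall, stand 865 mm apart (outside-to-outside). Between them sit 3 shelves, each 23 mm thick and 266 mm deep, spanning the full gap between the sides. The bottom shelf rests on the floor (its underside at z = 0) and the clear gap between one shelf's top and the next shelf's underside is 267 mm.


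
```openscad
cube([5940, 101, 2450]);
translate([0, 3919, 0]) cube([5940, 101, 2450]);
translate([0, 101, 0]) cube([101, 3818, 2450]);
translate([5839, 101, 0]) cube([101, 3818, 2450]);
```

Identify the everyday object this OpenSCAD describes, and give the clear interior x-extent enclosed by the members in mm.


A house (or room) frame. The interior width is 5738 mm.

Four 2450 mm walls enclosing a rectangle with no floor or roof — a room or house frame. Outside width is 5940 mm and wall thickness is 101 mm, so the interior width is 5940 − 2 × 101 = 5738 mm.


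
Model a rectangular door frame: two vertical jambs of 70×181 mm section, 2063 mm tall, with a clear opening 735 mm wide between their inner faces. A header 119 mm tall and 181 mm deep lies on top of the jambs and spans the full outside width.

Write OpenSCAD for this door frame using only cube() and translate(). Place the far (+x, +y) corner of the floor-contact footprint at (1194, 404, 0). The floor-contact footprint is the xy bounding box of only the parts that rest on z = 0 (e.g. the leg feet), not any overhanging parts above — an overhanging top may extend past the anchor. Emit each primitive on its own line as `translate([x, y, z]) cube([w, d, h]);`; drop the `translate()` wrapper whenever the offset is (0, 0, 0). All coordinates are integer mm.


translate([319, 223, 0]) cube([70, 181, 2063]);
translate([1124, 223, 0]) cube([70, 181, 2063]);
translate([319, 223, 2063]) cube([875, 181, 119]);


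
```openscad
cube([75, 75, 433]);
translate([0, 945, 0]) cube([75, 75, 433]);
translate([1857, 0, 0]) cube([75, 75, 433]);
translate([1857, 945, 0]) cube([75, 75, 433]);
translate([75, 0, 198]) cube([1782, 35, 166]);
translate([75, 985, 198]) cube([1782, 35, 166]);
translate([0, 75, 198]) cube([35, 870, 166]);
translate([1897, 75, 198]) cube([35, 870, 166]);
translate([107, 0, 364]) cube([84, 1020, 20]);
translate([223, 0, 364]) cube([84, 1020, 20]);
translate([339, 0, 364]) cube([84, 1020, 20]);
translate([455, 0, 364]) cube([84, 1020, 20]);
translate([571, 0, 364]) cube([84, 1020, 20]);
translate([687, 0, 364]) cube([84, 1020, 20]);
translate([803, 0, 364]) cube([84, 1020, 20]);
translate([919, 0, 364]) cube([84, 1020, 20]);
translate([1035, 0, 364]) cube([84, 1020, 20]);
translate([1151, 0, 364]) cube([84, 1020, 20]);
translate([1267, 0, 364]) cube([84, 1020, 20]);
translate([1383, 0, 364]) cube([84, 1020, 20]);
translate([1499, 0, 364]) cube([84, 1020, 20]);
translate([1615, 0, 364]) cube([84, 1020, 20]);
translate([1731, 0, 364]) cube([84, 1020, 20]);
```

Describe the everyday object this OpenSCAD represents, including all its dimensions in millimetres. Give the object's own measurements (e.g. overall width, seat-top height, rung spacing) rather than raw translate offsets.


A bed frame 1932 mm long (x) by 1020 mm wide (y). Four 75×75 mm corner posts, 433 mm tall, at the corners of the footprint. Four rails of 35 mm thickness and 166 mm height run between adjacent posts with their undersides at z = 198 mm, their outer faces flush with the outside of the frame (the two x-running rails run between the posts' inner faces; the two y-running rails run between the posts' inner faces). 15 slats, each 84 mm wide (x) and 20 mm thick, lie across the top of the two x-running rails, running the full 1020 mm width of the frame in y; along x they sit between the end posts with a 32 mm gap after the −x posts and between neighbouring slats, leaving 42 mm before the +x posts.


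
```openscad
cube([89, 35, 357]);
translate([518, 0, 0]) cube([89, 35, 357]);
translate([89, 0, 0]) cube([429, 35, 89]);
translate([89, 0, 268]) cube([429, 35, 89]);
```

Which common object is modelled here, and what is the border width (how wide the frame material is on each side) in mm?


A picture frame. The border width is 89 mm.

Four thin pieces enclosing a rectangular opening — a picture frame. The two full-height stiles are 357 mm tall; the top rail sits at z = 268 and is 89 mm tall, so the border above the opening is 357 − 268 = 89 mm, matching the stile x-width.


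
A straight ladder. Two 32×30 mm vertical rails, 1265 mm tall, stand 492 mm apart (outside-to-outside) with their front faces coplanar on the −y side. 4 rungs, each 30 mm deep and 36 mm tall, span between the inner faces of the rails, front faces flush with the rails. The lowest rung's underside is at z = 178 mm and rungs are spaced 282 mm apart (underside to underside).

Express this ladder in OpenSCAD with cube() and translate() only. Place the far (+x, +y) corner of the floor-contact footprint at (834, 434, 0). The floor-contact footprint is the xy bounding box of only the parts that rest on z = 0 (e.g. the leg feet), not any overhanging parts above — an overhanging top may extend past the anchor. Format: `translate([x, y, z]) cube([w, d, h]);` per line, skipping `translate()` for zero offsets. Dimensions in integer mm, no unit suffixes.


translate([342, 404, 0]) cube([32, 30, 1265]);
translate([802, 404, 0]) cube([32, 30, 1265]);
translate([374, 404, 178]) cube([428, 30, 36]);
translate([374, 404, 460]) cube([428, 30, 36]);
translate([374, 404, 742]) cube([428, 30, 36]);
translate([374, 404, 1024]) cube([428, 30, 36]);


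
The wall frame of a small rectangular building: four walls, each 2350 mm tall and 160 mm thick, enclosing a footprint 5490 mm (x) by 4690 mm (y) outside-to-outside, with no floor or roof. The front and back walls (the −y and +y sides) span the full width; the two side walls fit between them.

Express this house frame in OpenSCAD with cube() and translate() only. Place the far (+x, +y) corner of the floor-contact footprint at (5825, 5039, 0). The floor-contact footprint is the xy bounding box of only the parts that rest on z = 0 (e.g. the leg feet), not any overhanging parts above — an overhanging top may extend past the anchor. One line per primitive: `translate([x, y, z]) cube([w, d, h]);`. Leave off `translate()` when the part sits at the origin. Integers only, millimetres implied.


translate([335, 349, 0]) cube([5490, 160, 2350]);
translate([335, 4879, 0]) cube([5490, 160, 2350]);
translate([335, 509, 0]) cube([160, 4370, 2350]);
translate([5665, 509, 0]) cube([160, 4370, 2350]);


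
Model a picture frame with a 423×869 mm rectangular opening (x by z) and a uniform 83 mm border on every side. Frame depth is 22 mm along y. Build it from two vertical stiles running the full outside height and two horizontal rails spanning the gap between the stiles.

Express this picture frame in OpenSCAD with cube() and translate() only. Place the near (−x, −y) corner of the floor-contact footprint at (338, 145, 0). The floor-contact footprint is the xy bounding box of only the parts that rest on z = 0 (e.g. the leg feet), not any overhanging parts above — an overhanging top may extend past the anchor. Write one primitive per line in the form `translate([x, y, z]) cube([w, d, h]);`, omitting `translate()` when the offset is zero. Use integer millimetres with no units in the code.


translate([338, 145, 0]) cube([83, 22, 1035]);
translate([844, 145, 0]) cube([83, 22, 1035]);
translate([421, 145, 0]) cube([423, 22, 83]);
translate([421, 145, 952]) cube([423, 22, 83]);


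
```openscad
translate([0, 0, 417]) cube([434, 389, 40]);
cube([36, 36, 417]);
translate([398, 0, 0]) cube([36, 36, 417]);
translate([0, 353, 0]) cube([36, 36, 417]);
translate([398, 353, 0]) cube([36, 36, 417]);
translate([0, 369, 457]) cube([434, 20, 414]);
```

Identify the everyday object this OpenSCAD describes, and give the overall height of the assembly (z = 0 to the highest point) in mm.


A chair. The overall height is 871 mm.

A slab on four corner posts with a tall panel at the back — a chair. The seat slab sits at z = 417 with thickness 40, and the 414 mm backrest starts at the seat top, so the overall height is 417 + 40 + 414 = 871 mm.


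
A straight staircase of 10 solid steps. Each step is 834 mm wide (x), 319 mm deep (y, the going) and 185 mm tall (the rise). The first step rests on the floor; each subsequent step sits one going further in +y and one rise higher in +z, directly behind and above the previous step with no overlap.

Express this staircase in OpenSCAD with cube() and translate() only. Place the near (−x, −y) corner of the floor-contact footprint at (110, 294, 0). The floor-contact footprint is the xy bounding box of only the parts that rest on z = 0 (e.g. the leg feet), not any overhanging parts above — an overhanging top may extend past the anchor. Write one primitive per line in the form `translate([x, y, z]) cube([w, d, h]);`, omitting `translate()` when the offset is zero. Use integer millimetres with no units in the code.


translate([110, 294, 0]) cube([834, 319, 185]);
translate([110, 613, 185]) cube([834, 319, 185]);
translate([110, 932, 370]) cube([834, 319, 185]);
translate([110, 1251, 555]) cube([834, 319, 185]);
translate([110, 1570, 740]) cube([834, 319, 185]);
translate([110, 1889, 925]) cube([834, 319, 185]);
translate([110, 2208, 1110]) cube([834, 319, 185]);
translate([110, 2527, 1295]) cube([834, 319, 185]);
translate([110, 2846, 1480]) cube([834, 319, 185]);
translate([110, 3165, 1665]) cube([834, 319, 185]);


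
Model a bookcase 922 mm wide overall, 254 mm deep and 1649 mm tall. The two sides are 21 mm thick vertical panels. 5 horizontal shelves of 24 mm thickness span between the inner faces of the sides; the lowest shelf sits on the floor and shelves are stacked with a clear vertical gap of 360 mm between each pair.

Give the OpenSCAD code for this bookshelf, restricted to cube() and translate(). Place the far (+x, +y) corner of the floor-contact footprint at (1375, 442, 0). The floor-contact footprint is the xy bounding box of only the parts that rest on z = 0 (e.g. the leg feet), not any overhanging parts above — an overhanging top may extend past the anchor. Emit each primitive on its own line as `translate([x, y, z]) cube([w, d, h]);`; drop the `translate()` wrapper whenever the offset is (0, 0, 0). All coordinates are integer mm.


translate([453, 188, 0]) cube([21, 254, 1649]);
translate([1354, 188, 0]) cube([21, 254, 1649]);
translate([474, 188, 0]) cube([880, 254, 24]);
translate([474, 188, 384]) cube([880, 254, 24]);
translate([474, 188, 768]) cube([880, 254, 24]);
translate([474, 188, 1152]) cube([880, 254, 24]);
translate([474, 188, 1536]) cube([880, 254, 24]);


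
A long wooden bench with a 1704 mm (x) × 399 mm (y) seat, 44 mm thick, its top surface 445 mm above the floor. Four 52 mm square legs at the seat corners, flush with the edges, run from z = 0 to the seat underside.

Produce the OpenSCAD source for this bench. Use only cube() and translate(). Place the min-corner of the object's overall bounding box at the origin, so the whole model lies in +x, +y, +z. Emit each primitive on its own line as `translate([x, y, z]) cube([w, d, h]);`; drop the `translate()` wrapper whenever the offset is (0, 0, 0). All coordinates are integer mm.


translate([0, 0, 401]) cube([1704, 399, 44]);
cube([52, 52, 401]);
translate([0, 347, 0]) cube([52, 52, 401]);
translate([1652, 0, 0]) cube([52, 52, 401]);
translate([1652, 347, 0]) cube([52, 52, 401]);


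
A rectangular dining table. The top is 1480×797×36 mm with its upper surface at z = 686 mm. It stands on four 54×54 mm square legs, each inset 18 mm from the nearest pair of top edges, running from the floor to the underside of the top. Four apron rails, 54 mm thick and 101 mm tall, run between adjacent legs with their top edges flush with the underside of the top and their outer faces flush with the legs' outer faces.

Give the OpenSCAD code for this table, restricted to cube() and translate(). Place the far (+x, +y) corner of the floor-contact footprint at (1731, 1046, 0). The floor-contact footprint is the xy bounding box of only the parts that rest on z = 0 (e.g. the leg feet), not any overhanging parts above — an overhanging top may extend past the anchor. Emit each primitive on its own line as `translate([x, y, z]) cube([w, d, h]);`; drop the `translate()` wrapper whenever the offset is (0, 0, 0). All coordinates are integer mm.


// leg_h = 686 - 36 = 650
// apron z = 650 - 101 = 549
translate([269, 267, 650]) cube([1480, 797, 36]);
translate([287, 285, 0]) cube([54, 54, 650]);
translate([1677, 285, 0]) cube([54, 54, 650]);
translate([287, 992, 0]) cube([54, 54, 650]);
translate([1677, 992, 0]) cube([54, 54, 650]);
translate([341, 285, 549]) cube([1336, 54, 101]);
translate([341, 992, 549]) cube([1336, 54, 101]);
translate([287, 339, 549]) cube([54, 653, 101]);
translate([1677, 339, 549]) cube([54, 653, 101]);


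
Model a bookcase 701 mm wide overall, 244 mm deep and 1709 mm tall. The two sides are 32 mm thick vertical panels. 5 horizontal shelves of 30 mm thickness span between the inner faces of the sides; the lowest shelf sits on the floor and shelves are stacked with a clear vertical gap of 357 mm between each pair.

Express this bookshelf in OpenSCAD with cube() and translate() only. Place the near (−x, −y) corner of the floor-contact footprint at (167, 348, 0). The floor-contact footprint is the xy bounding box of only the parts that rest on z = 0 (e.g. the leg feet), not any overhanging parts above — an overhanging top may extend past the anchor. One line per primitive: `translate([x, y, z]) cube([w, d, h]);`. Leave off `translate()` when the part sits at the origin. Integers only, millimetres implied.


translate([167, 348, 0]) cube([32, 244, 1709]);
translate([836, 348, 0]) cube([32, 244, 1709]);
translate([199, 348, 0]) cube([637, 244, 30]);
translate([199, 348, 387]) cube([637, 244, 30]);
translate([199, 348, 774]) cube([637, 244, 30]);
translate([199, 348, 1161]) cube([637, 244, 30]);
translate([199, 348, 1548]) cube([637, 244, 30]);


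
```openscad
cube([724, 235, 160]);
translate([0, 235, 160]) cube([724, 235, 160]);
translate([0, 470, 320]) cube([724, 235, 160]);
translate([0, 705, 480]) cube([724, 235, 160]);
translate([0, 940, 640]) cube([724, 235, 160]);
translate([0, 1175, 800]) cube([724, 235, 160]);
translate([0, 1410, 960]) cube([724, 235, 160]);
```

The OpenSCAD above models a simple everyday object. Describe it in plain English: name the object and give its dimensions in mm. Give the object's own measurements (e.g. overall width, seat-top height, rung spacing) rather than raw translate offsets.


A straight staircase of 7 solid steps. Each step is 724 mm wide (x), 235 mm deep (y, the going) and 160 mm tall (the rise). The first step rests on the floor; each subsequent step sits one going further in +y and one rise higher in +z, directly behind and above the previous step with no overlap.


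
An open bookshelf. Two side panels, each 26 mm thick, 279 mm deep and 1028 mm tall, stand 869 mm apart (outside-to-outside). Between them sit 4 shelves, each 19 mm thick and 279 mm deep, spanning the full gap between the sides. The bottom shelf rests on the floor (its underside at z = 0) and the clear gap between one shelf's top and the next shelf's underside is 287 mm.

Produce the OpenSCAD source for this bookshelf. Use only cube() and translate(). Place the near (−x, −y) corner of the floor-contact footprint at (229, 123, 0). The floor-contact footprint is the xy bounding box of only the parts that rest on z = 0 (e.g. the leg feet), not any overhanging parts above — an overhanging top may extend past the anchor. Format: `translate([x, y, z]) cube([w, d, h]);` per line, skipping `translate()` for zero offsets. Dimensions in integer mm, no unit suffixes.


translate([229, 123, 0]) cube([26, 279, 1028]);
translate([1072, 123, 0]) cube([26, 279, 1028]);
translate([255, 123, 0]) cube([817, 279, 19]);
translate([255, 123, 306]) cube([817, 279, 19]);
translate([255, 123, 612]) cube([817, 279, 19]);
translate([255, 123, 918]) cube([817, 279, 19]);


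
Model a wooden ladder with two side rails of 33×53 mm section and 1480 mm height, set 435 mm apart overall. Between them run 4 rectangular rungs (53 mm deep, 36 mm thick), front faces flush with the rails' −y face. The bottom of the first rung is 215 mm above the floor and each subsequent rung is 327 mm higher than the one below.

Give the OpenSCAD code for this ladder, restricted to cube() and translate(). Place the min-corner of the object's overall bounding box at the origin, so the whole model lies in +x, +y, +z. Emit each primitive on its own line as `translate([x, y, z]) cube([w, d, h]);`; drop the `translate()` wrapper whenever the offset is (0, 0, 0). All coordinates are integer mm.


// rung span = 435 - 2*33 = 369
// rung[k] z = 215 + k*327
cube([33, 53, 1480]);
translate([402, 0, 0]) cube([33, 53, 1480]);
translate([33, 0, 215]) cube([369, 53, 36]);
translate([33, 0, 542]) cube([369, 53, 36]);
translate([33, 0, 869]) cube([369, 53, 36]);
translate([33, 0, 1196]) cube([369, 53, 36]);


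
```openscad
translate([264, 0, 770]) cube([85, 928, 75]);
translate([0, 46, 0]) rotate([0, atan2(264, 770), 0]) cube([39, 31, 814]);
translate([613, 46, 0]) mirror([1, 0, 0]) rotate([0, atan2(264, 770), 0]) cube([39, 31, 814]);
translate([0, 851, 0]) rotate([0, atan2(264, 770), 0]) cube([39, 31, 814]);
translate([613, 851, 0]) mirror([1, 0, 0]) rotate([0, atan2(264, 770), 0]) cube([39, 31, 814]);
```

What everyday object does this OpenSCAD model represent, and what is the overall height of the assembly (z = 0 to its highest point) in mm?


A sawhorse. The overall height is 845 mm.

A beam across two mirrored pairs of raked legs — a sawhorse. The beam's underside is at z = 770 (matching the legs' vertical rise in atan2(264, 770)) and the beam is 75 mm tall, so its top is at 770 + 75 = 845 mm. The raked legs top out at the beam's underside, so that is the highest point.


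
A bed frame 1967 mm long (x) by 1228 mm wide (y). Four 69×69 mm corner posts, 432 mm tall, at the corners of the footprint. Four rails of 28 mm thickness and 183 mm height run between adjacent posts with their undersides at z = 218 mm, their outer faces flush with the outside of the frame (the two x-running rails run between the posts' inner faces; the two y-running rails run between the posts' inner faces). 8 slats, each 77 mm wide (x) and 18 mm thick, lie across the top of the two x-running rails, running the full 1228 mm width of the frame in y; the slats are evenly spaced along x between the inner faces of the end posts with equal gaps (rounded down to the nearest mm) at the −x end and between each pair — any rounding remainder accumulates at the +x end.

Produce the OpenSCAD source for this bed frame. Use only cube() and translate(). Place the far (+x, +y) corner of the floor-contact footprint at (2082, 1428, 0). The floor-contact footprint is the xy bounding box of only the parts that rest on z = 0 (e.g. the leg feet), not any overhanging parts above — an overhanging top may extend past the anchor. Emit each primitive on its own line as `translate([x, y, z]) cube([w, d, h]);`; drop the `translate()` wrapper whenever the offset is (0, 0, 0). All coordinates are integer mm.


// slat z = rail_z + rail_h = 218 + 183 = 401
// slat gap = ⌊(1829 − 8·77) / 9⌋ = 134
translate([115, 200, 0]) cube([69, 69, 432]);
translate([115, 1359, 0]) cube([69, 69, 432]);
translate([2013, 200, 0]) cube([69, 69, 432]);
translate([2013, 1359, 0]) cube([69, 69, 432]);
translate([184, 200, 218]) cube([1829, 28, 183]);
translate([184, 1400, 218]) cube([1829, 28, 183]);
translate([115, 269, 218]) cube([28, 1090, 183]);
translate([2054, 269, 218]) cube([28, 1090, 183]);
translate([318, 200, 401]) cube([77, 1228, 18]);
translate([529, 200, 401]) cube([77, 1228, 18]);
translate([740, 200, 401]) cube([77, 1228, 18]);
translate([951, 200, 401]) cube([77, 1228, 18]);
translate([1162, 200, 401]) cube([77, 1228, 18]);
translate([1373, 200, 401]) cube([77, 1228, 18]);
translate([1584, 200, 401]) cube([77, 1228, 18]);
translate([1795, 200, 401]) cube([77, 1228, 18]);


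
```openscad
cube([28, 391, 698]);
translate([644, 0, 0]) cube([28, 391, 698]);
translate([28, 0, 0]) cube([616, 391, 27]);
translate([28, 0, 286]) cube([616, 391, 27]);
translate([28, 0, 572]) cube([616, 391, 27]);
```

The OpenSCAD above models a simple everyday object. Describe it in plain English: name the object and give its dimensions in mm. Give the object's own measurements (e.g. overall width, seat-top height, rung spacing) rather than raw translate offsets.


An open bookshelf. Two side panels, each 28 mm thick, 391 mm deep and 698 mm tall, stand 672 mm apart (outside-to-outside). Between them sit 3 shelves, each 27 mm thick and 391 mm deep, spanning the full gap between the sides. The bottom shelf rests on the floor (its underside at z = 0) and the clear gap between one shelf's top and the next shelf's underside is 259 mm.


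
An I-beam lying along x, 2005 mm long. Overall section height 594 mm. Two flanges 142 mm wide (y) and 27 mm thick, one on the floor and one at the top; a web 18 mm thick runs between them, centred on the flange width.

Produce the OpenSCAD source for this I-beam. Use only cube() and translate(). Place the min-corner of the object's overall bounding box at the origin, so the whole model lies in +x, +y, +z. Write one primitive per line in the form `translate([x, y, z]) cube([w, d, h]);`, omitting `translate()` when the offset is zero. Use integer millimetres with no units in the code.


cube([2005, 142, 27]);
translate([0, 62, 27]) cube([2005, 18, 540]);
translate([0, 0, 567]) cube([2005, 142, 27]);


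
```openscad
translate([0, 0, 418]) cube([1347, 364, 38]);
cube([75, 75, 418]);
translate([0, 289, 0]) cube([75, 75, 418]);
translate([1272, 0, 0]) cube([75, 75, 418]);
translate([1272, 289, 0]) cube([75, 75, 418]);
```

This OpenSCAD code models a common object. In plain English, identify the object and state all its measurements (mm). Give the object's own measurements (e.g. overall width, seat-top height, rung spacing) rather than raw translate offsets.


A bench: a 1347×364 mm seat slab, 38 mm thick, top at z = 456 mm, on four 75×75 mm square legs flush with the seat corners and standing on z = 0.


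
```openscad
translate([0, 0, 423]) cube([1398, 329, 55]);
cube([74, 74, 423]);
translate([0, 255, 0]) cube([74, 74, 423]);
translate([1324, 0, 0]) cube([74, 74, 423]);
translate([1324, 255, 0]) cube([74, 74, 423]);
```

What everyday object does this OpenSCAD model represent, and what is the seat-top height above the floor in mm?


A bench. The seat-top height is 478 mm.

A long slab on four corner posts — a bench. The slab sits at z = 423 with thickness 55, so the top is 423 + 55 = 478 mm.


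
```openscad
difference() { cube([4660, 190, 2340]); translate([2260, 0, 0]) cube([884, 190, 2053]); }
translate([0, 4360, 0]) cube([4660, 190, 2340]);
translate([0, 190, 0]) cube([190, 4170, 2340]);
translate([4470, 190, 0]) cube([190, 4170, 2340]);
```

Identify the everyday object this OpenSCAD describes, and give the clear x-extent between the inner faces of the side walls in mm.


A single room. The interior width is 4280 mm.

Four walls enclosing a rectangle with a door in the front wall — a room. Outside width 4660 minus two 190 mm walls gives 4280 mm.


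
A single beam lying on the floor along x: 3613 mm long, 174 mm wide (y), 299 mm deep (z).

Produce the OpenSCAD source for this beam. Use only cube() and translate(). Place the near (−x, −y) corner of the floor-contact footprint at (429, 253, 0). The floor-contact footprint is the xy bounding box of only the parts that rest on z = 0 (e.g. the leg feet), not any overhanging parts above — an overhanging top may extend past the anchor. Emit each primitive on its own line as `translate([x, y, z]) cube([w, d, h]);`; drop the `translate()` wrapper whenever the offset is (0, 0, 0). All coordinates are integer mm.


translate([429, 253, 0]) cube([3613, 174, 299]);


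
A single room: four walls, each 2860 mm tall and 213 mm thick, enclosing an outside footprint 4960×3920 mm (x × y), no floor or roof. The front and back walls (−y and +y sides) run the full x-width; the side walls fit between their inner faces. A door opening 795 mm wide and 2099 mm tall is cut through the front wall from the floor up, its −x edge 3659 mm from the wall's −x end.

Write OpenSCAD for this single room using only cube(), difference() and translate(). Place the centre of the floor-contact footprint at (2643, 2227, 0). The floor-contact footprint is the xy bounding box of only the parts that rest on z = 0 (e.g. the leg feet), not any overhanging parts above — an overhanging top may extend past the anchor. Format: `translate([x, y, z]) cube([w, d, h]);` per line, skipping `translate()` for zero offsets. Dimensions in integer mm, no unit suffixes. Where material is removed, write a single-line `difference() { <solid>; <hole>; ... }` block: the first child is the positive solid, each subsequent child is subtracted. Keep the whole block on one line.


difference() { translate([163, 267, 0]) cube([4960, 213, 2860]); translate([3822, 267, 0]) cube([795, 213, 2099]); }
translate([163, 3974, 0]) cube([4960, 213, 2860]);
translate([163, 480, 0]) cube([213, 3494, 2860]);
translate([4910, 480, 0]) cube([213, 3494, 2860]);


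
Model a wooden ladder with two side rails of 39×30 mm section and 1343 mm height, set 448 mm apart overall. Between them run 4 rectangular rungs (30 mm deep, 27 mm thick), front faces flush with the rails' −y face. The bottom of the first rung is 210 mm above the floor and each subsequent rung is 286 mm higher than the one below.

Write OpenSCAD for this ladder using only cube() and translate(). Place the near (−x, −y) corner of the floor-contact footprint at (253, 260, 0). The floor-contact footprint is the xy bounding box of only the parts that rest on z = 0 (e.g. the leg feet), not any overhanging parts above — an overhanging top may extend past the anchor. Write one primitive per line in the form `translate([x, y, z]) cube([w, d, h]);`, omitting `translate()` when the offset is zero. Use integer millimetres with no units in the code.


translate([253, 260, 0]) cube([39, 30, 1343]);
translate([662, 260, 0]) cube([39, 30, 1343]);
translate([292, 260, 210]) cube([370, 30, 27]);
translate([292, 260, 496]) cube([370, 30, 27]);
translate([292, 260, 782]) cube([370, 30, 27]);
translate([292, 260, 1068]) cube([370, 30, 27]);


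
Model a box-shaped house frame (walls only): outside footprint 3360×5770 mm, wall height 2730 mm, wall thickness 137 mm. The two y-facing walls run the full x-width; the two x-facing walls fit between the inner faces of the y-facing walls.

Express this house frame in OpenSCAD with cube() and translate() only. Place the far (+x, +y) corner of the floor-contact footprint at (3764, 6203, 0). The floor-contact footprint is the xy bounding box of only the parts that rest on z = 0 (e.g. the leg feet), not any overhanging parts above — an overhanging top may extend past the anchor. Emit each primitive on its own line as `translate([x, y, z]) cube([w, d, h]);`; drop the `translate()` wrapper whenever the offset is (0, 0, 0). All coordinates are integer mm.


translate([404, 433, 0]) cube([3360, 137, 2730]);
translate([404, 6066, 0]) cube([3360, 137, 2730]);
translate([404, 570, 0]) cube([137, 5496, 2730]);
translate([3627, 570, 0]) cube([137, 5496, 2730]);


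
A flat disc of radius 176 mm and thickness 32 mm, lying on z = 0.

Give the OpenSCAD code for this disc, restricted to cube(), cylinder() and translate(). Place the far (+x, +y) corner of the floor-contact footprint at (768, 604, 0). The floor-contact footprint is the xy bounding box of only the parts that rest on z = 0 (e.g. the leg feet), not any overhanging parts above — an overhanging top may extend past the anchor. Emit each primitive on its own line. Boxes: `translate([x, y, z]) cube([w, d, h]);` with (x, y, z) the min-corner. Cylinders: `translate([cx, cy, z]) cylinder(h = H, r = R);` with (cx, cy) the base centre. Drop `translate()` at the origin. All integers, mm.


translate([592, 428, 0]) cylinder(h = 32, r = 176);


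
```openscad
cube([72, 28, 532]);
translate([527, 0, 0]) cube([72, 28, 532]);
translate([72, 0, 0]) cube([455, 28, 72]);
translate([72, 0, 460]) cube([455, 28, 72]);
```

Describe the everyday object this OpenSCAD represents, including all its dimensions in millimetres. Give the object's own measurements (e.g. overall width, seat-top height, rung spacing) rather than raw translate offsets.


A rectangular picture frame lying in the x–z plane (depth along y). The opening is 455 mm wide (x) by 388 mm tall (z), surrounded by a border 72 mm wide on all four sides. The frame is 28 mm deep and is made of two full-height vertical stiles with two horizontal rails fitted between them.


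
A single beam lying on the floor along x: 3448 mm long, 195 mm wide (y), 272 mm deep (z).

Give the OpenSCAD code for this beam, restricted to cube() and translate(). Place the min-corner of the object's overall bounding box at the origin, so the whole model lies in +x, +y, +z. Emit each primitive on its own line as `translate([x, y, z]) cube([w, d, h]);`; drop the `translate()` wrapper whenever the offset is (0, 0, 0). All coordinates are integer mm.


cube([3448, 195, 272]);


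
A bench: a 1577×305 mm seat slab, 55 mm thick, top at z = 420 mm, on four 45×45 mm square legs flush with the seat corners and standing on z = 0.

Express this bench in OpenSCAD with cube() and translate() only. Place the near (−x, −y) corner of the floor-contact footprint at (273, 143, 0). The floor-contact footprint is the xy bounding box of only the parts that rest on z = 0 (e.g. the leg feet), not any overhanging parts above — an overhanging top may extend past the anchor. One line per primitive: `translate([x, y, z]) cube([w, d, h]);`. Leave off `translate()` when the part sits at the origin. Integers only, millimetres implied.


translate([273, 143, 365]) cube([1577, 305, 55]);
translate([273, 143, 0]) cube([45, 45, 365]);
translate([273, 403, 0]) cube([45, 45, 365]);
translate([1805, 143, 0]) cube([45, 45, 365]);
translate([1805, 403, 0]) cube([45, 45, 365]);


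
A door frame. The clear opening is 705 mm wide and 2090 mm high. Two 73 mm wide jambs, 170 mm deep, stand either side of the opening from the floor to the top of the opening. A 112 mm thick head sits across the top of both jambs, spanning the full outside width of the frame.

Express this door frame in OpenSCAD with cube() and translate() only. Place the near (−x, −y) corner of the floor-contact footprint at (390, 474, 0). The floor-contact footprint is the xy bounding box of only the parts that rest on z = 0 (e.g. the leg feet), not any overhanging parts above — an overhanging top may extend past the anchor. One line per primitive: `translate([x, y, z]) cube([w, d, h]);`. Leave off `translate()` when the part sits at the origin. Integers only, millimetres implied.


translate([390, 474, 0]) cube([73, 170, 2090]);
translate([1168, 474, 0]) cube([73, 170, 2090]);
translate([390, 474, 2090]) cube([851, 170, 112]);


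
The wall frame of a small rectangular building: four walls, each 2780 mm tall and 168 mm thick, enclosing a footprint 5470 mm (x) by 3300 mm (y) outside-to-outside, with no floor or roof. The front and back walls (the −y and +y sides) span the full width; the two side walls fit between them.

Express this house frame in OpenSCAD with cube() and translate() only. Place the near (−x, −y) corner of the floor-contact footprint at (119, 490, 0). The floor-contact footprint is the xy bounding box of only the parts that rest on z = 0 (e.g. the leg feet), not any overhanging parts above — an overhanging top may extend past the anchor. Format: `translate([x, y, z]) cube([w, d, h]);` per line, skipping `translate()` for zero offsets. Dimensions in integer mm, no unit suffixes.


translate([119, 490, 0]) cube([5470, 168, 2780]);
translate([119, 3622, 0]) cube([5470, 168, 2780]);
translate([119, 658, 0]) cube([168, 2964, 2780]);
translate([5421, 658, 0]) cube([168, 2964, 2780]);
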